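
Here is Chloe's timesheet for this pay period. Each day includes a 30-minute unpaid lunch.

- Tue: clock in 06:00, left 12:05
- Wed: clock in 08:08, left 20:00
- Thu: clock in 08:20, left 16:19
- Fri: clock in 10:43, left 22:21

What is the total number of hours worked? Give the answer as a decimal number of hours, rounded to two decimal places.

35.57 hours

Tue: 06:00–12:05 = 6 h 5 min; less 30 min break → 5 h 35 min
Wed: 08:08–20:00 = 11 h 52 min; less 30 min break → 11 h 22 min
Thu: 08:20–16:19 = 7 h 59 min; less 30 min break → 7 h 29 min
Fri: 10:43–22:21 = 11 h 38 min; less 30 min break → 11 h 8 min
Total: 5 h 35 min + 11 h 22 min + 7 h 29 min + 11 h 8 min = 35 h 34 min.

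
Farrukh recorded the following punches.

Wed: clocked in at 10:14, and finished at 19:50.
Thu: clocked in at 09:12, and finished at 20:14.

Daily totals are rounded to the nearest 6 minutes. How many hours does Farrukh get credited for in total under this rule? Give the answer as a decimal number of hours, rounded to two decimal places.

Wed: 10:14–19:50 = 9 h 36 min → rounds to 9 h 36 min
Thu: 09:12–20:14 = 11 h 2 min → rounds to 11 h 0 min
Total credited: 20 h 36 min.

20.60 hours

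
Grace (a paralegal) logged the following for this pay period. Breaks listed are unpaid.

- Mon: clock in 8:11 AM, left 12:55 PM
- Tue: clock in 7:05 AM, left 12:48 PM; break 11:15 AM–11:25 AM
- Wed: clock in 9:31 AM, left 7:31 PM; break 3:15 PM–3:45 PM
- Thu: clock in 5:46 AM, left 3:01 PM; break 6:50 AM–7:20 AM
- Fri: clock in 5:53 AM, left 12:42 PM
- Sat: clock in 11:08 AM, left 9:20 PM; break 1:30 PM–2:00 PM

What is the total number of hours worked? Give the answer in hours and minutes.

45 h 3 min

Mon: 8:11 AM–12:55 PM = 4 h 44 min
Tue: 7:05 AM–12:48 PM = 5 h 43 min; less 10 min break → 5 h 33 min
Wed: 9:31 AM–7:31 PM = 10 h 0 min; less 30 min break → 9 h 30 min
Thu: 5:46 AM–3:01 PM = 9 h 15 min; less 30 min break → 8 h 45 min
Fri: 5:53 AM–12:42 PM = 6 h 49 min
Sat: 11:08 AM–9:20 PM = 10 h 12 min; less 30 min break → 9 h 42 min
Total: 4 h 44 min + 5 h 33 min + 9 h 30 min + 8 h 45 min + 6 h 49 min + 9 h 42 min = 45 h 3 min.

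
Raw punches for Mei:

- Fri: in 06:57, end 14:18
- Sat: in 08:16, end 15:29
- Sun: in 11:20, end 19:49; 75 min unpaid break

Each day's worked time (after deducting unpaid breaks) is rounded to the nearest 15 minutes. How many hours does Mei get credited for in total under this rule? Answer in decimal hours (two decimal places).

Fri: 06:57–14:18 = 7 h 21 min → rounds to 7 h 15 min
Sat: 08:16–15:29 = 7 h 13 min → rounds to 7 h 15 min
Sun: 11:20–19:49 = 8 h 29 min − 75 min = 7 h 14 min → rounds to 7 h 15 min
Total credited: 21 h 45 min.

21.75 hours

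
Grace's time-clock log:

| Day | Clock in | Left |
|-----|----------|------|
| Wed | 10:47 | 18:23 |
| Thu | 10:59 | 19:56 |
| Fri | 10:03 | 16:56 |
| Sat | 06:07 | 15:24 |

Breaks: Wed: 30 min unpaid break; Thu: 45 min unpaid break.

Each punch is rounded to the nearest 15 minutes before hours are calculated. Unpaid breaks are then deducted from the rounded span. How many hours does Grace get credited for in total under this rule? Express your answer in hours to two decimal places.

Wed: in 10:47→10:45, out 18:23→18:30; 7 h 45 min − 30 min = 7 h 15 min
Thu: in 10:59→11:00, out 19:56→20:00; 9 h 0 min − 45 min = 8 h 15 min
Fri: in 10:03→10:00, out 16:56→17:00; 7 h 0 min
Sat: in 06:07→06:00, out 15:24→15:30; 9 h 30 min
Total credited: 32 h 0 min.

32.00 hours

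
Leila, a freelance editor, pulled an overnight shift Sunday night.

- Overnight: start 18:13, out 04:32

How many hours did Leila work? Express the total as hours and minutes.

Overnight: 18:13 → midnight = 5 h 47 min; midnight → 04:32 = 4 h 32 min; span 10 h 19 min

10 h 19 min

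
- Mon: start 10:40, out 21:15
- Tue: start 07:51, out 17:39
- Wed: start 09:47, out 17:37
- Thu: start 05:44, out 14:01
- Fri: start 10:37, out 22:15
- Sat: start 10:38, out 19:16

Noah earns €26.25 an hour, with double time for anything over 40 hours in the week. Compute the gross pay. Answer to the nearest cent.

Mon: 10:40–21:15 = 10 h 35 min
Tue: 07:51–17:39 = 9 h 48 min
Wed: 09:47–17:37 = 7 h 50 min
Thu: 05:44–14:01 = 8 h 17 min
Fri: 10:37–22:15 = 11 h 38 min
Sat: 10:38–19:16 = 8 h 38 min
Total worked: 56 h 46 min = 3406 min.
Regular 40 h 0 min = 2400 min at €26.25/h; overtime 16 h 46 min = 1006 min at €52.50/h.
Pay = (2400 × €26.25 + 1006 × €52.50) ÷ 60 = €1930.25.

€1930.25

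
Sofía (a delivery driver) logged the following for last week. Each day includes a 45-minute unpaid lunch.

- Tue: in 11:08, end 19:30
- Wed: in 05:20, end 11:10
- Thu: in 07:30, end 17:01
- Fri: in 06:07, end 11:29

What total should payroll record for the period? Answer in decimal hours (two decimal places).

Tue: 11:08–19:30 = 8 h 22 min; less 45 min break → 7 h 37 min
Wed: 05:20–11:10 = 5 h 50 min; less 45 min break → 5 h 5 min
Thu: 07:30–17:01 = 9 h 31 min; less 45 min break → 8 h 46 min
Fri: 06:07–11:29 = 5 h 22 min; less 45 min break → 4 h 37 min
Total: 7 h 37 min + 5 h 5 min + 8 h 46 min + 4 h 37 min = 26 h 5 min.

26.08 hours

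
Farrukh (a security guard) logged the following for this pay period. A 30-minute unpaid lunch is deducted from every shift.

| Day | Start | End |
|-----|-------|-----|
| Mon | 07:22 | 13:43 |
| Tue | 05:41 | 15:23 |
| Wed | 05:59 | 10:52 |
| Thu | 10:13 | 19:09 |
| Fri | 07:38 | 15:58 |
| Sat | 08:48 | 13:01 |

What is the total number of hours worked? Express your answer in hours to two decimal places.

Mon: 07:22–13:43 = 6 h 21 min; less 30 min break → 5 h 51 min
Tue: 05:41–15:23 = 9 h 42 min; less 30 min break → 9 h 12 min
Wed: 05:59–10:52 = 4 h 53 min; less 30 min break → 4 h 23 min
Thu: 10:13–19:09 = 8 h 56 min; less 30 min break → 8 h 26 min
Fri: 07:38–15:58 = 8 h 20 min; less 30 min break → 7 h 50 min
Sat: 08:48–13:01 = 4 h 13 min; less 30 min break → 3 h 43 min
Total: 5 h 51 min + 9 h 12 min + 4 h 23 min + 8 h 26 min + 7 h 50 min + 3 h 43 min = 39 h 25 min.

39.42 hours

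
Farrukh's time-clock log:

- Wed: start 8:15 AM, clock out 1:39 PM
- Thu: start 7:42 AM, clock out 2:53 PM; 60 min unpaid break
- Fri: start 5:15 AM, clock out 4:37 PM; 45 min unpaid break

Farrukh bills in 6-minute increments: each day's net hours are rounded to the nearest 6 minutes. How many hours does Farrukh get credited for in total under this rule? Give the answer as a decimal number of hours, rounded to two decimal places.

22.20 hours

Wed: 8:15 AM–1:39 PM = 5 h 24 min → rounds to 5 h 24 min
Thu: 7:42 AM–2:53 PM = 7 h 11 min − 60 min = 6 h 11 min → rounds to 6 h 12 min
Fri: 5:15 AM–4:37 PM = 11 h 22 min − 45 min = 10 h 37 min → rounds to 10 h 36 min
Total credited: 22 h 12 min.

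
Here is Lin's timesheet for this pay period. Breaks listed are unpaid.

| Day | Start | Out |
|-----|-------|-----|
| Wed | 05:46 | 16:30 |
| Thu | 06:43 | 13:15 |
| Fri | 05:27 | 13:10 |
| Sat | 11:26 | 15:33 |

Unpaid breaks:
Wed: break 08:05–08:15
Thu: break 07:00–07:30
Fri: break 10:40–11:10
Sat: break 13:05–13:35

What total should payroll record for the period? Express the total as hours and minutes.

27 h 26 min

Wed: 05:46–16:30 = 10 h 44 min; less 10 min break → 10 h 34 min
Thu: 06:43–13:15 = 6 h 32 min; less 30 min break → 6 h 2 min
Fri: 05:27–13:10 = 7 h 43 min; less 30 min break → 7 h 13 min
Sat: 11:26–15:33 = 4 h 7 min; less 30 min break → 3 h 37 min
Total: 10 h 34 min + 6 h 2 min + 7 h 13 min + 3 h 37 min = 27 h 26 min.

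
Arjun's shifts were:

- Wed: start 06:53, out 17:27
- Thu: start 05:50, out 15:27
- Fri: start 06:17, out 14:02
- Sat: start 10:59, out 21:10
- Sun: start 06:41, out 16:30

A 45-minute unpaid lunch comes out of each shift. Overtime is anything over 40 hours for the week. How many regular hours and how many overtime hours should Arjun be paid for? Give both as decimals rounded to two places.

Regular 40.00 hours, overtime 4.18 hours

Wed: 06:53–17:27 = 10 h 34 min; less 45 min break → 9 h 49 min
Thu: 05:50–15:27 = 9 h 37 min; less 45 min break → 8 h 52 min
Fri: 06:17–14:02 = 7 h 45 min; less 45 min break → 7 h 0 min
Sat: 10:59–21:10 = 10 h 11 min; less 45 min break → 9 h 26 min
Sun: 06:41–16:30 = 9 h 49 min; less 45 min break → 9 h 4 min
Total worked: 44 h 11 min = 44.18 h.
Threshold 40 h → overtime 4 h 11 min, regular 40 h 0 min.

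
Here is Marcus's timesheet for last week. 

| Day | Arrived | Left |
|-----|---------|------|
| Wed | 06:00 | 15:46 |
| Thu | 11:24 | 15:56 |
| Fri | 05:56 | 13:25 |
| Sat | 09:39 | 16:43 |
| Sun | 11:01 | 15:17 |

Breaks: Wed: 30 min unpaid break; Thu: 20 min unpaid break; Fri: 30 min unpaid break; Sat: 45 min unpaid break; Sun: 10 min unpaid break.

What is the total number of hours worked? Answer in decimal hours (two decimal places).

Wed: 06:00–15:46 = 9 h 46 min; less 30 min break → 9 h 16 min
Thu: 11:24–15:56 = 4 h 32 min; less 20 min break → 4 h 12 min
Fri: 05:56–13:25 = 7 h 29 min; less 30 min break → 6 h 59 min
Sat: 09:39–16:43 = 7 h 4 min; less 45 min break → 6 h 19 min
Sun: 11:01–15:17 = 4 h 16 min; less 10 min break → 4 h 6 min
Total: 9 h 16 min + 4 h 12 min + 6 h 59 min + 6 h 19 min + 4 h 6 min = 30 h 52 min.

30.87 hours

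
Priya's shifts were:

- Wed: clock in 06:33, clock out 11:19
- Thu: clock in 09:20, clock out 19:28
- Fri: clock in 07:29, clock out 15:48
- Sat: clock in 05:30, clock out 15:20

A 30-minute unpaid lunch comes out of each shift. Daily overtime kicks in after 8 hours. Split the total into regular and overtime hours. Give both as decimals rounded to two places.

Wed: 06:33–11:19 = 4 h 46 min; less 30 min break → 4 h 16 min
Thu: 09:20–19:28 = 10 h 8 min; less 30 min break → 9 h 38 min
Fri: 07:29–15:48 = 8 h 19 min; less 30 min break → 7 h 49 min
Sat: 05:30–15:20 = 9 h 50 min; less 30 min break → 9 h 20 min
Wed reg 4 h 16 min / OT 0 h 0 min; Thu reg 8 h 0 min / OT 1 h 38 min; Fri reg 7 h 49 min / OT 0 h 0 min; Sat reg 8 h 0 min / OT 1 h 20 min.
Totals: regular 28 h 5 min, overtime 2 h 58 min.

Regular 28.08 hours, overtime 2.97 hours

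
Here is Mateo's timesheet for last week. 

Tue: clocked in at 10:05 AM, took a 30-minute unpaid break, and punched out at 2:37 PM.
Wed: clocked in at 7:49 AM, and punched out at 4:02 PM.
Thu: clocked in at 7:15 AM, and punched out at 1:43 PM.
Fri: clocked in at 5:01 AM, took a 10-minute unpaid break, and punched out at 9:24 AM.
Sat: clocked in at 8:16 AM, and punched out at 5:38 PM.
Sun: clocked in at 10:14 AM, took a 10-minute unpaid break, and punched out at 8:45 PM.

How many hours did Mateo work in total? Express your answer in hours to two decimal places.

Tue: 10:05 AM–2:37 PM = 4 h 32 min; less 30 min break → 4 h 2 min
Wed: 7:49 AM–4:02 PM = 8 h 13 min
Thu: 7:15 AM–1:43 PM = 6 h 28 min
Fri: 5:01 AM–9:24 AM = 4 h 23 min; less 10 min break → 4 h 13 min
Sat: 8:16 AM–5:38 PM = 9 h 22 min
Sun: 10:14 AM–8:45 PM = 10 h 31 min; less 10 min break → 10 h 21 min
Total: 4 h 2 min + 8 h 13 min + 6 h 28 min + 4 h 13 min + 9 h 22 min + 10 h 21 min = 42 h 39 min.

42.65 hours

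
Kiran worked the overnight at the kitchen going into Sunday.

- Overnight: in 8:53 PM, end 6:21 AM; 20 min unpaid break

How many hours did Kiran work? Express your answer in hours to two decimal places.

Overnight: 8:53 PM → midnight = 3 h 7 min; midnight → 6:21 AM = 6 h 21 min; span 9 h 28 min; less 20 min break → 9 h 8 min

9.13 hours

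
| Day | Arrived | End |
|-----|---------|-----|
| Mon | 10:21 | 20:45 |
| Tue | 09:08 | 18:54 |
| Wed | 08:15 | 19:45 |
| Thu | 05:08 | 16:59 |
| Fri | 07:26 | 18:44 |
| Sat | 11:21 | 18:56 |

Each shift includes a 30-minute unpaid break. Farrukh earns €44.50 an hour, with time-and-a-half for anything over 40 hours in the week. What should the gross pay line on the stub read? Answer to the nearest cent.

Mon: 10:21–20:45 = 10 h 24 min; less 30 min break → 9 h 54 min
Tue: 09:08–18:54 = 9 h 46 min; less 30 min break → 9 h 16 min
Wed: 08:15–19:45 = 11 h 30 min; less 30 min break → 11 h 0 min
Thu: 05:08–16:59 = 11 h 51 min; less 30 min break → 11 h 21 min
Fri: 07:26–18:44 = 11 h 18 min; less 30 min break → 10 h 48 min
Sat: 11:21–18:56 = 7 h 35 min; less 30 min break → 7 h 5 min
Total worked: 59 h 24 min = 3564 min.
Regular 40 h 0 min = 2400 min at €44.50/h; overtime 19 h 24 min = 1164 min at €66.75/h.
Pay = (2400 × €44.50 + 1164 × €66.75) ÷ 60 = €3074.95.

€3074.95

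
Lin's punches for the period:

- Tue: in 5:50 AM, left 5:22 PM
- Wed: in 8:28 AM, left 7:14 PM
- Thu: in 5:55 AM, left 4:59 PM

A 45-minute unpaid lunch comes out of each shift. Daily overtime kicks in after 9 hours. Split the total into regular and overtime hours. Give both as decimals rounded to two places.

Regular 27.00 hours, overtime 4.12 hours

Tue: 5:50 AM–5:22 PM = 11 h 32 min; less 45 min break → 10 h 47 min
Wed: 8:28 AM–7:14 PM = 10 h 46 min; less 45 min break → 10 h 1 min
Thu: 5:55 AM–4:59 PM = 11 h 4 min; less 45 min break → 10 h 19 min
Tue reg 9 h 0 min / OT 1 h 47 min; Wed reg 9 h 0 min / OT 1 h 1 min; Thu reg 9 h 0 min / OT 1 h 19 min.
Totals: regular 27 h 0 min, overtime 4 h 7 min.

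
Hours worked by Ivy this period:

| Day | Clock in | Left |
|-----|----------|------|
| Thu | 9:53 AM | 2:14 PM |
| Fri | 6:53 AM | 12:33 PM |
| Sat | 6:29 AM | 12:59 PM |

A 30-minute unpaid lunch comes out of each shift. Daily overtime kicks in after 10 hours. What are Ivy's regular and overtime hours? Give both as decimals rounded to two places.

Thu: 9:53 AM–2:14 PM = 4 h 21 min; less 30 min break → 3 h 51 min
Fri: 6:53 AM–12:33 PM = 5 h 40 min; less 30 min break → 5 h 10 min
Sat: 6:29 AM–12:59 PM = 6 h 30 min; less 30 min break → 6 h 0 min
Thu reg 3 h 51 min / OT 0 h 0 min; Fri reg 5 h 10 min / OT 0 h 0 min; Sat reg 6 h 0 min / OT 0 h 0 min.
Totals: regular 15 h 1 min, overtime 0 h 0 min.

Regular 15.02 hours, overtime 0.00 hours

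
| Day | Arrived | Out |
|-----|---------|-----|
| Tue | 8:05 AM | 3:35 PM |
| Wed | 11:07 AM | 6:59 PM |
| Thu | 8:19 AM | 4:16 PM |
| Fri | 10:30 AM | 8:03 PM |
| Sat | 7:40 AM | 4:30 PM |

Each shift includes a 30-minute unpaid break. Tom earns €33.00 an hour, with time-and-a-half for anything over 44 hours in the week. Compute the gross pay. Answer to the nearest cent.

€1293.60

Tue: 8:05 AM–3:35 PM = 7 h 30 min; less 30 min break → 7 h 0 min
Wed: 11:07 AM–6:59 PM = 7 h 52 min; less 30 min break → 7 h 22 min
Thu: 8:19 AM–4:16 PM = 7 h 57 min; less 30 min break → 7 h 27 min
Fri: 10:30 AM–8:03 PM = 9 h 33 min; less 30 min break → 9 h 3 min
Sat: 7:40 AM–4:30 PM = 8 h 50 min; less 30 min break → 8 h 20 min
Total worked: 39 h 12 min = 2352 min.
Regular 39 h 12 min = 2352 min at €33.00/h; overtime 0 h 0 min = 0 min at €49.50/h.
Pay = (2352 × €33.00 + 0 × €49.50) ÷ 60 = €1293.60.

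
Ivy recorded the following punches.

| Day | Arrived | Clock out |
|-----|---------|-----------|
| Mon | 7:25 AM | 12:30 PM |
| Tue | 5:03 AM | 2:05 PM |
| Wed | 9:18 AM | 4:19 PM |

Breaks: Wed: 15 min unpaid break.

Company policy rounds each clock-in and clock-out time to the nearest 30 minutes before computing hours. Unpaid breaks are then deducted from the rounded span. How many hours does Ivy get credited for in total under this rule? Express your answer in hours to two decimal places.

20.75 hours

Mon: in 7:25 AM→7:30 AM, out 12:30 PM→12:30 PM; 5 h 0 min
Tue: in 5:03 AM→5:00 AM, out 2:05 PM→2:00 PM; 9 h 0 min
Wed: in 9:18 AM→9:30 AM, out 4:19 PM→4:30 PM; 7 h 0 min − 15 min = 6 h 45 min
Total credited: 20 h 45 min.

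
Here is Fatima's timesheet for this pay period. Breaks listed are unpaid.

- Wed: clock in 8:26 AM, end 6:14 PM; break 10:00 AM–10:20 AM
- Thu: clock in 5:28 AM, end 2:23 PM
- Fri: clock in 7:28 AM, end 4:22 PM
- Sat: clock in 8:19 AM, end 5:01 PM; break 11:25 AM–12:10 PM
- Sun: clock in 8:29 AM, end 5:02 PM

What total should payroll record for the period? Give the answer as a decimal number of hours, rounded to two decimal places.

Wed: 8:26 AM–6:14 PM = 9 h 48 min; less 20 min break → 9 h 28 min
Thu: 5:28 AM–2:23 PM = 8 h 55 min
Fri: 7:28 AM–4:22 PM = 8 h 54 min
Sat: 8:19 AM–5:01 PM = 8 h 42 min; less 45 min break → 7 h 57 min
Sun: 8:29 AM–5:02 PM = 8 h 33 min
Total: 9 h 28 min + 8 h 55 min + 8 h 54 min + 7 h 57 min + 8 h 33 min = 43 h 47 min.

43.78 hours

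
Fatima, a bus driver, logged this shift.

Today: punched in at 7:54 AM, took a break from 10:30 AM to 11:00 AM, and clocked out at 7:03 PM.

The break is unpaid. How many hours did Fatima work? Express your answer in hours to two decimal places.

10.65 hours

Today: 7:54 AM–7:03 PM = 11 h 9 min; less 30 min break → 10 h 39 min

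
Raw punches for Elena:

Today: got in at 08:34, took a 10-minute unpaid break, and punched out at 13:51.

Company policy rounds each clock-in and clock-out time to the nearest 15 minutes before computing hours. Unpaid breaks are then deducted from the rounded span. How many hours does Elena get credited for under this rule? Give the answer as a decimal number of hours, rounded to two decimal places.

Today: in 08:34→08:30, out 13:51→13:45; 5 h 15 min − 10 min = 5 h 5 min

5.08 hours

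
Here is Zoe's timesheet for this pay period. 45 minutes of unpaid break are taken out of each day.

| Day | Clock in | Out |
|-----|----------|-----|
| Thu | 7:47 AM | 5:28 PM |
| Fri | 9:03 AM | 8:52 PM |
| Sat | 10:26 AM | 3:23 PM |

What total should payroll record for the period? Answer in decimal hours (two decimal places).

24.20 hours

Thu: 7:47 AM–5:28 PM = 9 h 41 min; less 45 min break → 8 h 56 min
Fri: 9:03 AM–8:52 PM = 11 h 49 min; less 45 min break → 11 h 4 min
Sat: 10:26 AM–3:23 PM = 4 h 57 min; less 45 min break → 4 h 12 min
Total: 8 h 56 min + 11 h 4 min + 4 h 12 min = 24 h 12 min.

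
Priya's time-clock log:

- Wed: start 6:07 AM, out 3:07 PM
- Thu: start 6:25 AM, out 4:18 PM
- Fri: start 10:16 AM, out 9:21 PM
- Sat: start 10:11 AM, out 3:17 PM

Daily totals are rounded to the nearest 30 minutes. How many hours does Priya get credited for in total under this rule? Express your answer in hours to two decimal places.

35.00 hours

Wed: 6:07 AM–3:07 PM = 9 h 0 min → rounds to 9 h 0 min
Thu: 6:25 AM–4:18 PM = 9 h 53 min → rounds to 10 h 0 min
Fri: 10:16 AM–9:21 PM = 11 h 5 min → rounds to 11 h 0 min
Sat: 10:11 AM–3:17 PM = 5 h 6 min → rounds to 5 h 0 min
Total credited: 35 h 0 min.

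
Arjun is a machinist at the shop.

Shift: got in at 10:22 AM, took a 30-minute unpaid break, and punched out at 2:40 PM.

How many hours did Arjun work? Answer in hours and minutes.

Shift: 10:22 AM–2:40 PM = 4 h 18 min; less 30 min break → 3 h 48 min

3 h 48 min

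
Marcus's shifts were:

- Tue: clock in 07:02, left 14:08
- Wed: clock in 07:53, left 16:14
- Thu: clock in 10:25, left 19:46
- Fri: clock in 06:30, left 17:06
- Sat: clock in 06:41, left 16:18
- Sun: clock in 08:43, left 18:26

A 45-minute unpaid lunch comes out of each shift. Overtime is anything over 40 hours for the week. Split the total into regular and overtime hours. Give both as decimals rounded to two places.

Regular 40.00 hours, overtime 10.23 hours

Tue: 07:02–14:08 = 7 h 6 min; less 45 min break → 6 h 21 min
Wed: 07:53–16:14 = 8 h 21 min; less 45 min break → 7 h 36 min
Thu: 10:25–19:46 = 9 h 21 min; less 45 min break → 8 h 36 min
Fri: 06:30–17:06 = 10 h 36 min; less 45 min break → 9 h 51 min
Sat: 06:41–16:18 = 9 h 37 min; less 45 min break → 8 h 52 min
Sun: 08:43–18:26 = 9 h 43 min; less 45 min break → 8 h 58 min
Total worked: 50 h 14 min = 50.23 h.
Threshold 40 h → overtime 10 h 14 min, regular 40 h 0 min.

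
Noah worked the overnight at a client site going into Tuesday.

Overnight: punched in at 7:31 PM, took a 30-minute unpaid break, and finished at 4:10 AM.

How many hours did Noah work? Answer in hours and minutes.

Overnight: 7:31 PM → midnight = 4 h 29 min; midnight → 4:10 AM = 4 h 10 min; span 8 h 39 min; less 30 min break → 8 h 9 min

8 h 9 min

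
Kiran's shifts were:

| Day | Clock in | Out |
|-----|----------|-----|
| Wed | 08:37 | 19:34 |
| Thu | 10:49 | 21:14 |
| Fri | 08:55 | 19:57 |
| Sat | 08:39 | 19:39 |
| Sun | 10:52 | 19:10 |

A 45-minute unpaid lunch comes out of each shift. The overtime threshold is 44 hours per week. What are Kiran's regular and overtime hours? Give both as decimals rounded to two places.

Wed: 08:37–19:34 = 10 h 57 min; less 45 min break → 10 h 12 min
Thu: 10:49–21:14 = 10 h 25 min; less 45 min break → 9 h 40 min
Fri: 08:55–19:57 = 11 h 2 min; less 45 min break → 10 h 17 min
Sat: 08:39–19:39 = 11 h 0 min; less 45 min break → 10 h 15 min
Sun: 10:52–19:10 = 8 h 18 min; less 45 min break → 7 h 33 min
Total worked: 47 h 57 min = 47.95 h.
Threshold 44 h → overtime 3 h 57 min, regular 44 h 0 min.

Regular 44.00 hours, overtime 3.95 hours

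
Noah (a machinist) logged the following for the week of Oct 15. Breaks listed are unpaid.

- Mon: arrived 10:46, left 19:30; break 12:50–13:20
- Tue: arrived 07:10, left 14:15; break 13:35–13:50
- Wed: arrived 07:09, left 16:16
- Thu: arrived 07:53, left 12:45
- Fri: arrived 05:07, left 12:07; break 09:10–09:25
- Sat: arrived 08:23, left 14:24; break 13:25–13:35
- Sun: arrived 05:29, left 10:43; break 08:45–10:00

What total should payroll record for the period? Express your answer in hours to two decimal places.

45.63 hours

Mon: 10:46–19:30 = 8 h 44 min; less 30 min break → 8 h 14 min
Tue: 07:10–14:15 = 7 h 5 min; less 15 min break → 6 h 50 min
Wed: 07:09–16:16 = 9 h 7 min
Thu: 07:53–12:45 = 4 h 52 min
Fri: 05:07–12:07 = 7 h 0 min; less 15 min break → 6 h 45 min
Sat: 08:23–14:24 = 6 h 1 min; less 10 min break → 5 h 51 min
Sun: 05:29–10:43 = 5 h 14 min; less 75 min break → 3 h 59 min
Total: 8 h 14 min + 6 h 50 min + 9 h 7 min + 4 h 52 min + 6 h 45 min + 5 h 51 min + 3 h 59 min = 45 h 38 min.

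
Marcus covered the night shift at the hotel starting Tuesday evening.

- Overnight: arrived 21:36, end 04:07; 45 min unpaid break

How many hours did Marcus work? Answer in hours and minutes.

5 h 46 min

Overnight: 21:36 → midnight = 2 h 24 min; midnight → 04:07 = 4 h 7 min; span 6 h 31 min; less 45 min break → 5 h 46 min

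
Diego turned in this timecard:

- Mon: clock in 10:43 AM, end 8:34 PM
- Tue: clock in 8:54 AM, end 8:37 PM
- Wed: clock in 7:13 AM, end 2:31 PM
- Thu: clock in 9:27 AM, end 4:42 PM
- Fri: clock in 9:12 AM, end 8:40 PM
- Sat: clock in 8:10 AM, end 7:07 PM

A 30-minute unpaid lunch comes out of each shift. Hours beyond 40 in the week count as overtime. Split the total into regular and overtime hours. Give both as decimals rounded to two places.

Mon: 10:43 AM–8:34 PM = 9 h 51 min; less 30 min break → 9 h 21 min
Tue: 8:54 AM–8:37 PM = 11 h 43 min; less 30 min break → 11 h 13 min
Wed: 7:13 AM–2:31 PM = 7 h 18 min; less 30 min break → 6 h 48 min
Thu: 9:27 AM–4:42 PM = 7 h 15 min; less 30 min break → 6 h 45 min
Fri: 9:12 AM–8:40 PM = 11 h 28 min; less 30 min break → 10 h 58 min
Sat: 8:10 AM–7:07 PM = 10 h 57 min; less 30 min break → 10 h 27 min
Total worked: 55 h 32 min = 55.53 h.
Threshold 40 h → overtime 15 h 32 min, regular 40 h 0 min.

Regular 40.00 hours, overtime 15.53 hours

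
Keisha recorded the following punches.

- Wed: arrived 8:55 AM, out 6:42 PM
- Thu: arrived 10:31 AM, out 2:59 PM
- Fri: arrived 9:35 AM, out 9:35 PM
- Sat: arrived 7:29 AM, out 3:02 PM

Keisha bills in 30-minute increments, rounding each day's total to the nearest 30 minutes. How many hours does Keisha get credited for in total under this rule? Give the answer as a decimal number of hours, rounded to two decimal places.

34.00 hours

Wed: 8:55 AM–6:42 PM = 9 h 47 min → rounds to 10 h 0 min
Thu: 10:31 AM–2:59 PM = 4 h 28 min → rounds to 4 h 30 min
Fri: 9:35 AM–9:35 PM = 12 h 0 min → rounds to 12 h 0 min
Sat: 7:29 AM–3:02 PM = 7 h 33 min → rounds to 7 h 30 min
Total credited: 34 h 0 min.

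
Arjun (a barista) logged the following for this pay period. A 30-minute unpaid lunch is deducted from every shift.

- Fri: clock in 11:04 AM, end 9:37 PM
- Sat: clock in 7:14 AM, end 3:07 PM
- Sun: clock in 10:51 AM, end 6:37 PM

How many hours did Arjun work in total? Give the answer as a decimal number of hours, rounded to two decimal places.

24.70 hours

Fri: 11:04 AM–9:37 PM = 10 h 33 min; less 30 min break → 10 h 3 min
Sat: 7:14 AM–3:07 PM = 7 h 53 min; less 30 min break → 7 h 23 min
Sun: 10:51 AM–6:37 PM = 7 h 46 min; less 30 min break → 7 h 16 min
Total: 10 h 3 min + 7 h 23 min + 7 h 16 min = 24 h 42 min.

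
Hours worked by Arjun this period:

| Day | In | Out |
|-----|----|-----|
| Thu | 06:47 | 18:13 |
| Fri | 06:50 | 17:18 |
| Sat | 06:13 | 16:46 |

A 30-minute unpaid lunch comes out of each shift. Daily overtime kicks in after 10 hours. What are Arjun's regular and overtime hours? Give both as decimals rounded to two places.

Regular 29.97 hours, overtime 0.98 hours

Thu: 06:47–18:13 = 11 h 26 min; less 30 min break → 10 h 56 min
Fri: 06:50–17:18 = 10 h 28 min; less 30 min break → 9 h 58 min
Sat: 06:13–16:46 = 10 h 33 min; less 30 min break → 10 h 3 min
Thu reg 10 h 0 min / OT 0 h 56 min; Fri reg 9 h 58 min / OT 0 h 0 min; Sat reg 10 h 0 min / OT 0 h 3 min.
Totals: regular 29 h 58 min, overtime 0 h 59 min.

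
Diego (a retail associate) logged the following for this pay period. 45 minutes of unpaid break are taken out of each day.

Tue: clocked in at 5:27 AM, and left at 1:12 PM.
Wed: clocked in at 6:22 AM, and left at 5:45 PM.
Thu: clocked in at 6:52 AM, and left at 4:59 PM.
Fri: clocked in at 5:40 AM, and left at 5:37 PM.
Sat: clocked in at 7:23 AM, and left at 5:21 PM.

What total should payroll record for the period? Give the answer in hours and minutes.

47 h 25 min

Tue: 5:27 AM–1:12 PM = 7 h 45 min; less 45 min break → 7 h 0 min
Wed: 6:22 AM–5:45 PM = 11 h 23 min; less 45 min break → 10 h 38 min
Thu: 6:52 AM–4:59 PM = 10 h 7 min; less 45 min break → 9 h 22 min
Fri: 5:40 AM–5:37 PM = 11 h 57 min; less 45 min break → 11 h 12 min
Sat: 7:23 AM–5:21 PM = 9 h 58 min; less 45 min break → 9 h 13 min
Total: 7 h 0 min + 10 h 38 min + 9 h 22 min + 11 h 12 min + 9 h 13 min = 47 h 25 min.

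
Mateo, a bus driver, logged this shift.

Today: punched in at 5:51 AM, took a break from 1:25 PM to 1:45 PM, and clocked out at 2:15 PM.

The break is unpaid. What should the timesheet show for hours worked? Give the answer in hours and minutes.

Today: 5:51 AM–2:15 PM = 8 h 24 min; less 20 min break → 8 h 4 min

8 h 4 min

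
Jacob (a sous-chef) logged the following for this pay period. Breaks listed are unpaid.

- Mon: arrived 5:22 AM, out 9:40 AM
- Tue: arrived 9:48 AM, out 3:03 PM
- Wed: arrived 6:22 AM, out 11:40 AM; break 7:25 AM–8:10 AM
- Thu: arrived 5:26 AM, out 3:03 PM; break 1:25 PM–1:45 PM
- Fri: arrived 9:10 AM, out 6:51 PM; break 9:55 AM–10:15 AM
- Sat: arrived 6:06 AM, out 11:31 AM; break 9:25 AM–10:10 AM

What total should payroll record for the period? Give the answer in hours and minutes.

37 h 24 min

Mon: 5:22 AM–9:40 AM = 4 h 18 min
Tue: 9:48 AM–3:03 PM = 5 h 15 min
Wed: 6:22 AM–11:40 AM = 5 h 18 min; less 45 min break → 4 h 33 min
Thu: 5:26 AM–3:03 PM = 9 h 37 min; less 20 min break → 9 h 17 min
Fri: 9:10 AM–6:51 PM = 9 h 41 min; less 20 min break → 9 h 21 min
Sat: 6:06 AM–11:31 AM = 5 h 25 min; less 45 min break → 4 h 40 min
Total: 4 h 18 min + 5 h 15 min + 4 h 33 min + 9 h 17 min + 9 h 21 min + 4 h 40 min = 37 h 24 min.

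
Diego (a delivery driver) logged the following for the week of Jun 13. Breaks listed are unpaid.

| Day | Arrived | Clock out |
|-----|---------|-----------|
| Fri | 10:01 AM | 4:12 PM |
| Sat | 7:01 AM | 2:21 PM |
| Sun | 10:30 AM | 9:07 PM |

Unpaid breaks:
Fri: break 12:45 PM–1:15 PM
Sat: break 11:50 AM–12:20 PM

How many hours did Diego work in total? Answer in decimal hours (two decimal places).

Fri: 10:01 AM–4:12 PM = 6 h 11 min; less 30 min break → 5 h 41 min
Sat: 7:01 AM–2:21 PM = 7 h 20 min; less 30 min break → 6 h 50 min
Sun: 10:30 AM–9:07 PM = 10 h 37 min
Total: 5 h 41 min + 6 h 50 min + 10 h 37 min = 23 h 8 min.

23.13 hours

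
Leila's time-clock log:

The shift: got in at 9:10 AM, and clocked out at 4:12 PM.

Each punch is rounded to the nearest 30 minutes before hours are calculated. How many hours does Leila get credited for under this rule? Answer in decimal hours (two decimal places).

7.00 hours

The shift: in 9:10 AM→9:00 AM, out 4:12 PM→4:00 PM; 7 h 0 min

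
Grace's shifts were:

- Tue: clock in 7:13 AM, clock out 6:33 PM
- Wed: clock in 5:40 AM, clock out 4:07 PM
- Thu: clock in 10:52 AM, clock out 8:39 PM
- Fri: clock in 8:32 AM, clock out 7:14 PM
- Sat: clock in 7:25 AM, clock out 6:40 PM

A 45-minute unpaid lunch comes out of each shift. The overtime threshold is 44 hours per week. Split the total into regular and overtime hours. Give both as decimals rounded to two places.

Tue: 7:13 AM–6:33 PM = 11 h 20 min; less 45 min break → 10 h 35 min
Wed: 5:40 AM–4:07 PM = 10 h 27 min; less 45 min break → 9 h 42 min
Thu: 10:52 AM–8:39 PM = 9 h 47 min; less 45 min break → 9 h 2 min
Fri: 8:32 AM–7:14 PM = 10 h 42 min; less 45 min break → 9 h 57 min
Sat: 7:25 AM–6:40 PM = 11 h 15 min; less 45 min break → 10 h 30 min
Total worked: 49 h 46 min = 49.77 h.
Threshold 44 h → overtime 5 h 46 min, regular 44 h 0 min.

Regular 44.00 hours, overtime 5.77 hours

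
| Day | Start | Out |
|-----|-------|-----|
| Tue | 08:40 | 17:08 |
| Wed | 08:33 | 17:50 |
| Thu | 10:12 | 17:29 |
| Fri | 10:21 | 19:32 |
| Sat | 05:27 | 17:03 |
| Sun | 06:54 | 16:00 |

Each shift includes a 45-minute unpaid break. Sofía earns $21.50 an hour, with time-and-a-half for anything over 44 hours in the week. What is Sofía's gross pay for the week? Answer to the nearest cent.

Tue: 08:40–17:08 = 8 h 28 min; less 45 min break → 7 h 43 min
Wed: 08:33–17:50 = 9 h 17 min; less 45 min break → 8 h 32 min
Thu: 10:12–17:29 = 7 h 17 min; less 45 min break → 6 h 32 min
Fri: 10:21–19:32 = 9 h 11 min; less 45 min break → 8 h 26 min
Sat: 05:27–17:03 = 11 h 36 min; less 45 min break → 10 h 51 min
Sun: 06:54–16:00 = 9 h 6 min; less 45 min break → 8 h 21 min
Total worked: 50 h 25 min = 3025 min.
Regular 44 h 0 min = 2640 min at $21.50/h; overtime 6 h 25 min = 385 min at $32.25/h.
Pay = (2640 × $21.50 + 385 × $32.25) ÷ 60 = $1152.94.

$1152.94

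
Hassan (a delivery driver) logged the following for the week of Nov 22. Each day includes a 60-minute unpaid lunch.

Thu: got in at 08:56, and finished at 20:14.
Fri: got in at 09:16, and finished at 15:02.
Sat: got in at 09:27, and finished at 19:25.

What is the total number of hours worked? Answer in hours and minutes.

24 h 2 min

Thu: 08:56–20:14 = 11 h 18 min; less 60 min break → 10 h 18 min
Fri: 09:16–15:02 = 5 h 46 min; less 60 min break → 4 h 46 min
Sat: 09:27–19:25 = 9 h 58 min; less 60 min break → 8 h 58 min
Total: 10 h 18 min + 4 h 46 min + 8 h 58 min = 24 h 2 min.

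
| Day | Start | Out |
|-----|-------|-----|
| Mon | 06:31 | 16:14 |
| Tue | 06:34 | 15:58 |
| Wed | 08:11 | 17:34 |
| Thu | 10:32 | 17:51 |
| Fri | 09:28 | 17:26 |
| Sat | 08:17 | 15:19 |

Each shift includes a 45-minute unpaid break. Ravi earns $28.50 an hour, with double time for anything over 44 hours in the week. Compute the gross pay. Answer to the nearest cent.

Mon: 06:31–16:14 = 9 h 43 min; less 45 min break → 8 h 58 min
Tue: 06:34–15:58 = 9 h 24 min; less 45 min break → 8 h 39 min
Wed: 08:11–17:34 = 9 h 23 min; less 45 min break → 8 h 38 min
Thu: 10:32–17:51 = 7 h 19 min; less 45 min break → 6 h 34 min
Fri: 09:28–17:26 = 7 h 58 min; less 45 min break → 7 h 13 min
Sat: 08:17–15:19 = 7 h 2 min; less 45 min break → 6 h 17 min
Total worked: 46 h 19 min = 2779 min.
Regular 44 h 0 min = 2640 min at $28.50/h; overtime 2 h 19 min = 139 min at $57.00/h.
Pay = (2640 × $28.50 + 139 × $57.00) ÷ 60 = $1386.05.

$1386.05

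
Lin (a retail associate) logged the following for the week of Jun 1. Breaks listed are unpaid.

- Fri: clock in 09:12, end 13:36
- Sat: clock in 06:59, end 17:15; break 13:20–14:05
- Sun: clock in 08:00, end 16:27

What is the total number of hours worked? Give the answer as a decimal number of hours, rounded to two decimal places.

22.37 hours

Fri: 09:12–13:36 = 4 h 24 min
Sat: 06:59–17:15 = 10 h 16 min; less 45 min break → 9 h 31 min
Sun: 08:00–16:27 = 8 h 27 min
Total: 4 h 24 min + 9 h 31 min + 8 h 27 min = 22 h 22 min.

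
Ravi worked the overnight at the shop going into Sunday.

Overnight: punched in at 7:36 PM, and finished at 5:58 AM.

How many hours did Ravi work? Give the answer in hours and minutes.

10 h 22 min

Overnight: 7:36 PM → midnight = 4 h 24 min; midnight → 5:58 AM = 5 h 58 min; span 10 h 22 min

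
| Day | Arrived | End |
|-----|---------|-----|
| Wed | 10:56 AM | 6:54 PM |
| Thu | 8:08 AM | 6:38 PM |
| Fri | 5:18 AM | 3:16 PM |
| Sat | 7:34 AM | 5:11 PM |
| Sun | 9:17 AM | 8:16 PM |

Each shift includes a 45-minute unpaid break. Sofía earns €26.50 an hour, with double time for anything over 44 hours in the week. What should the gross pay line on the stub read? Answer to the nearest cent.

€1234.02

Wed: 10:56 AM–6:54 PM = 7 h 58 min; less 45 min break → 7 h 13 min
Thu: 8:08 AM–6:38 PM = 10 h 30 min; less 45 min break → 9 h 45 min
Fri: 5:18 AM–3:16 PM = 9 h 58 min; less 45 min break → 9 h 13 min
Sat: 7:34 AM–5:11 PM = 9 h 37 min; less 45 min break → 8 h 52 min
Sun: 9:17 AM–8:16 PM = 10 h 59 min; less 45 min break → 10 h 14 min
Total worked: 45 h 17 min = 2717 min.
Regular 44 h 0 min = 2640 min at €26.50/h; overtime 1 h 17 min = 77 min at €53.00/h.
Pay = (2640 × €26.50 + 77 × €53.00) ÷ 60 = €1234.02.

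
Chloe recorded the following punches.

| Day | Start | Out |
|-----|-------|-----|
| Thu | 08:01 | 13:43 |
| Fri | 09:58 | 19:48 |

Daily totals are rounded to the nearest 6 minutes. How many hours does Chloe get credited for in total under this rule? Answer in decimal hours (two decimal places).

15.50 hours

Thu: 08:01–13:43 = 5 h 42 min → rounds to 5 h 42 min
Fri: 09:58–19:48 = 9 h 50 min → rounds to 9 h 48 min
Total credited: 15 h 30 min.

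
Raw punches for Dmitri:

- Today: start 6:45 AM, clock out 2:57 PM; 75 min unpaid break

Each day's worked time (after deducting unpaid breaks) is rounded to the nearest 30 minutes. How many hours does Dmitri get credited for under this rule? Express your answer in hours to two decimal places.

7.00 hours

Today: 6:45 AM–2:57 PM = 8 h 12 min − 75 min = 6 h 57 min → rounds to 7 h 0 min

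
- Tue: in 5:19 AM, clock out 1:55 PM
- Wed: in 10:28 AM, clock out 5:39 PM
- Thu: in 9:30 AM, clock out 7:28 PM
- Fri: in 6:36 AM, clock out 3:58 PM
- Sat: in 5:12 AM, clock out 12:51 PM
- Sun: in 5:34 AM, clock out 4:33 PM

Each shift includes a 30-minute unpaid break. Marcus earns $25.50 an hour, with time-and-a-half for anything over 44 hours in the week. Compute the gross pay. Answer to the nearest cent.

$1380.19

Tue: 5:19 AM–1:55 PM = 8 h 36 min; less 30 min break → 8 h 6 min
Wed: 10:28 AM–5:39 PM = 7 h 11 min; less 30 min break → 6 h 41 min
Thu: 9:30 AM–7:28 PM = 9 h 58 min; less 30 min break → 9 h 28 min
Fri: 6:36 AM–3:58 PM = 9 h 22 min; less 30 min break → 8 h 52 min
Sat: 5:12 AM–12:51 PM = 7 h 39 min; less 30 min break → 7 h 9 min
Sun: 5:34 AM–4:33 PM = 10 h 59 min; less 30 min break → 10 h 29 min
Total worked: 50 h 45 min = 3045 min.
Regular 44 h 0 min = 2640 min at $25.50/h; overtime 6 h 45 min = 405 min at $38.25/h.
Pay = (2640 × $25.50 + 405 × $38.25) ÷ 60 = $1380.19.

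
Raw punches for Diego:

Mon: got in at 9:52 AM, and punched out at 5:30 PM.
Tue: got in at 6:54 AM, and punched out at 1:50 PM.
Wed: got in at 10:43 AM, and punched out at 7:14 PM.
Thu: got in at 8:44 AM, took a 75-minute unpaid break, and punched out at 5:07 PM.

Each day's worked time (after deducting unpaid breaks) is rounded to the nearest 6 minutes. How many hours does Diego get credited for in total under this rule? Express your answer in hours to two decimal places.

30.10 hours

Mon: 9:52 AM–5:30 PM = 7 h 38 min → rounds to 7 h 36 min
Tue: 6:54 AM–1:50 PM = 6 h 56 min → rounds to 6 h 54 min
Wed: 10:43 AM–7:14 PM = 8 h 31 min → rounds to 8 h 30 min
Thu: 8:44 AM–5:07 PM = 8 h 23 min − 75 min = 7 h 8 min → rounds to 7 h 6 min
Total credited: 30 h 6 min.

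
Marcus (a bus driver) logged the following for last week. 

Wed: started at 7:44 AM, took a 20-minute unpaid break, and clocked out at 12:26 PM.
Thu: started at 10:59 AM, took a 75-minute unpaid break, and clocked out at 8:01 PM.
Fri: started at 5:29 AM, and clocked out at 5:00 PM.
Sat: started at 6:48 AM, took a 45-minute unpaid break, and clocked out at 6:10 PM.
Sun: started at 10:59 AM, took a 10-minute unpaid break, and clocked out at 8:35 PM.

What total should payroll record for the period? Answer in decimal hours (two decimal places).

Wed: 7:44 AM–12:26 PM = 4 h 42 min; less 20 min break → 4 h 22 min
Thu: 10:59 AM–8:01 PM = 9 h 2 min; less 75 min break → 7 h 47 min
Fri: 5:29 AM–5:00 PM = 11 h 31 min
Sat: 6:48 AM–6:10 PM = 11 h 22 min; less 45 min break → 10 h 37 min
Sun: 10:59 AM–8:35 PM = 9 h 36 min; less 10 min break → 9 h 26 min
Total: 4 h 22 min + 7 h 47 min + 11 h 31 min + 10 h 37 min + 9 h 26 min = 43 h 43 min.

43.72 hours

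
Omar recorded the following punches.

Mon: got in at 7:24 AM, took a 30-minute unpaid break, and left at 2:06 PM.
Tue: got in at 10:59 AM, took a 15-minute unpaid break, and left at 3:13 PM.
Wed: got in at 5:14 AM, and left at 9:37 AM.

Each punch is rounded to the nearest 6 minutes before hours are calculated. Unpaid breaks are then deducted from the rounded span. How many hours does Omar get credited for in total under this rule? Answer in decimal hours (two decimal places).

14.55 hours

Mon: in 7:24 AM→7:24 AM, out 2:06 PM→2:06 PM; 6 h 42 min − 30 min = 6 h 12 min
Tue: in 10:59 AM→11:00 AM, out 3:13 PM→3:12 PM; 4 h 12 min − 15 min = 3 h 57 min
Wed: in 5:14 AM→5:12 AM, out 9:37 AM→9:36 AM; 4 h 24 min
Total credited: 14 h 33 min.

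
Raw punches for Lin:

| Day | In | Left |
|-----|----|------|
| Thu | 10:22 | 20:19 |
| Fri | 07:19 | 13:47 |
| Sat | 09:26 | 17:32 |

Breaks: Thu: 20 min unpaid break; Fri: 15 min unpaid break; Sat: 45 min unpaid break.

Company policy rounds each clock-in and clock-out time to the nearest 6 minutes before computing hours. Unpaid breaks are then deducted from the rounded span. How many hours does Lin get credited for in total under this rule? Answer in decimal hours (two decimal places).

Thu: in 10:22→10:24, out 20:19→20:18; 9 h 54 min − 20 min = 9 h 34 min
Fri: in 07:19→07:18, out 13:47→13:48; 6 h 30 min − 15 min = 6 h 15 min
Sat: in 09:26→09:24, out 17:32→17:30; 8 h 6 min − 45 min = 7 h 21 min
Total credited: 23 h 10 min.

23.17 hours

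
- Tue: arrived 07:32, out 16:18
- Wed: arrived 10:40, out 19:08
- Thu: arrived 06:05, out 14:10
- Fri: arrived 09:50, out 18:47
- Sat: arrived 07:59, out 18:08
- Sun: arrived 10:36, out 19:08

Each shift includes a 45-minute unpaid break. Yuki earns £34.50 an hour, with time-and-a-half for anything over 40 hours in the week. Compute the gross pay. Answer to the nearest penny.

£1817.29

Tue: 07:32–16:18 = 8 h 46 min; less 45 min break → 8 h 1 min
Wed: 10:40–19:08 = 8 h 28 min; less 45 min break → 7 h 43 min
Thu: 06:05–14:10 = 8 h 5 min; less 45 min break → 7 h 20 min
Fri: 09:50–18:47 = 8 h 57 min; less 45 min break → 8 h 12 min
Sat: 07:59–18:08 = 10 h 9 min; less 45 min break → 9 h 24 min
Sun: 10:36–19:08 = 8 h 32 min; less 45 min break → 7 h 47 min
Total worked: 48 h 27 min = 2907 min.
Regular 40 h 0 min = 2400 min at £34.50/h; overtime 8 h 27 min = 507 min at £51.75/h.
Pay = (2400 × £34.50 + 507 × £51.75) ÷ 60 = £1817.29.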